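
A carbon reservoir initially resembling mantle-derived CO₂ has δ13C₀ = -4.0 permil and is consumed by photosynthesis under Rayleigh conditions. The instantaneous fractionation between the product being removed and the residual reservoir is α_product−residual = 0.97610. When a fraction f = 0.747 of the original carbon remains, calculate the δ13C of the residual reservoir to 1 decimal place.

Rayleigh residual: δ_res = (δ₀ + 1000)·f^(α−1) − 1000
α − 1 = -0.02390
f^(α−1) = 0.747^(-0.02390) = 1.006996
δ_res = (-4.0 + 1000) × 1.006996 − 1000 = 1002.968 − 1000 = 2.97 permil

3.0 permil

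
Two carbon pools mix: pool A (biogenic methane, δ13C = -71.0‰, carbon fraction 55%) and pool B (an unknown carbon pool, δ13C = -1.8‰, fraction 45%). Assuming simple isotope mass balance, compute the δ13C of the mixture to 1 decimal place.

δ_mix = f_A·δ_A + f_B·δ_B
δ_mix = 0.55 × (-71.0) + 0.45 × (-1.8)
δ_mix = -39.05 + -0.81 = -39.86‰

-39.9‰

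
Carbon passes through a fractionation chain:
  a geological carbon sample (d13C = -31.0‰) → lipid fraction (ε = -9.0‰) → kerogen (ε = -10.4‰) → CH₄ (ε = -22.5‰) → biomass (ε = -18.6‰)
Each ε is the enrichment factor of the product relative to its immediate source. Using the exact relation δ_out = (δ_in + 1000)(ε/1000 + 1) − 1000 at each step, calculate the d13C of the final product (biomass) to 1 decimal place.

-88.4‰

step 1: δ = (-31.00 + 1000)·(-9.0/1000 + 1) − 1000 = -39.72‰
step 2: δ = (-39.72 + 1000)·(-10.4/1000 + 1) − 1000 = -49.71‰
step 3: δ = (-49.71 + 1000)·(-22.5/1000 + 1) − 1000 = -71.09‰
step 4: δ = (-71.09 + 1000)·(-18.6/1000 + 1) − 1000 = -88.37‰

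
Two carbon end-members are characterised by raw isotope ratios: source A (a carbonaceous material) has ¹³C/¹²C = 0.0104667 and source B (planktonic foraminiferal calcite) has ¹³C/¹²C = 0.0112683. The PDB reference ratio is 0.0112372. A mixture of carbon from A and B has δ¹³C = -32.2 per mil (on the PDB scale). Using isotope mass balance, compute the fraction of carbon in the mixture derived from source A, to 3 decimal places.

0.490

δ_A = (0.0104667/0.0112372 − 1)×1000 = (0.931433 − 1)×1000 = -68.567 per mil
δ_B = (0.0112683/0.0112372 − 1)×1000 = (1.002768 − 1)×1000 = 2.768 per mil
f_A = (δ_mix − δ_B)/(δ_A − δ_B) = (-32.2 − (2.768))/(-68.567 − (2.768))
f_A = -34.968 / -71.334 = 0.4902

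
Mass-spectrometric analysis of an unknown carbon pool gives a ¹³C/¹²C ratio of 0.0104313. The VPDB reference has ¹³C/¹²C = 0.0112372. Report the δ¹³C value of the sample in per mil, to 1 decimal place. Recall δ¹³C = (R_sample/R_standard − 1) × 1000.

δ¹³C = (R_sample / R_standard − 1) × 1000
R_sample / R_standard = 0.0104313 / 0.0112372 = 0.928283
δ¹³C = (0.928283 − 1) × 1000 = -71.72 per mil

-71.7 per mil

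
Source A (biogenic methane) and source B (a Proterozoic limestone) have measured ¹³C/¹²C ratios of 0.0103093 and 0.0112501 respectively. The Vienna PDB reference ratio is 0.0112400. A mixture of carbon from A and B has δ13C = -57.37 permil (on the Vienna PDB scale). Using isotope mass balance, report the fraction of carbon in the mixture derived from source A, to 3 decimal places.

δ_A = (0.0103093/0.0112400 − 1)×1000 = (0.917198 − 1)×1000 = -82.802 permil
δ_B = (0.0112501/0.0112400 − 1)×1000 = (1.000899 − 1)×1000 = 0.899 permil
f_A = (δ_mix − δ_B)/(δ_A − δ_B) = (-57.37 − (0.899))/(-82.802 − (0.899))
f_A = -58.269 / -83.701 = 0.6962

0.696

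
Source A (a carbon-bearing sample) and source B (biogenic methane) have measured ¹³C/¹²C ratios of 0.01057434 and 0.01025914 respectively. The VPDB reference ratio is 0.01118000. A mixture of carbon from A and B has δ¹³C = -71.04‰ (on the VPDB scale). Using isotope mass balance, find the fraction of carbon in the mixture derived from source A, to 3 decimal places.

δ_A = (0.01057434/0.01118000 − 1)×1000 = (0.945826 − 1)×1000 = -54.174‰
δ_B = (0.01025914/0.01118000 − 1)×1000 = (0.917633 − 1)×1000 = -82.367‰
f_A = (δ_mix − δ_B)/(δ_A − δ_B) = (-71.04 − (-82.367))/(-54.174 − (-82.367))
f_A = 11.327 / 28.193 = 0.4018

0.402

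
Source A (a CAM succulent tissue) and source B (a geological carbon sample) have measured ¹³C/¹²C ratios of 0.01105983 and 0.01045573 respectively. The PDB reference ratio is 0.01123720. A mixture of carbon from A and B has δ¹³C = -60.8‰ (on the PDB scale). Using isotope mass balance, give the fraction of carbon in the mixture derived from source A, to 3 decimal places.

0.163

δ_A = (0.01105983/0.01123720 − 1)×1000 = (0.984216 − 1)×1000 = -15.784‰
δ_B = (0.01045573/0.01123720 − 1)×1000 = (0.930457 − 1)×1000 = -69.543‰
f_A = (δ_mix − δ_B)/(δ_A − δ_B) = (-60.8 − (-69.543))/(-15.784 − (-69.543))
f_A = 8.743 / 53.759 = 0.1626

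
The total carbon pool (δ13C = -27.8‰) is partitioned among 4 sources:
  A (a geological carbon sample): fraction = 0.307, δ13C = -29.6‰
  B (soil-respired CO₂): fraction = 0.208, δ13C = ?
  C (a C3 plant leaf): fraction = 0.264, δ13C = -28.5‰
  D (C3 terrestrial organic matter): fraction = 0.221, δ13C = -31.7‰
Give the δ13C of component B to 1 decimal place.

-20.1‰

Isotope mass balance: δ_bulk = Σ fᵢ·δᵢ.
-27.8 = 0.307×(-29.6) + 0.208×δ_B + 0.264×(-28.5) + 0.221×(-31.7)
0.208·δ_B = -27.8 − (-23.617) = -4.183
δ_B = -4.183 / 0.208 = -20.11‰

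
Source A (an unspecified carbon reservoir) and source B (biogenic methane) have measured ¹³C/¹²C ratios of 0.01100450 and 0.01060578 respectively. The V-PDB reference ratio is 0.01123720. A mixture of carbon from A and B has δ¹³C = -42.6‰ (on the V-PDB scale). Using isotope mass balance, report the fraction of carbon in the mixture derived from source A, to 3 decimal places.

0.383

δ_A = (0.01100450/0.01123720 − 1)×1000 = (0.979292 − 1)×1000 = -20.708‰
δ_B = (0.01060578/0.01123720 − 1)×1000 = (0.943810 − 1)×1000 = -56.190‰
f_A = (δ_mix − δ_B)/(δ_A − δ_B) = (-42.6 − (-56.190))/(-20.708 − (-56.190))
f_A = 13.590 / 35.482 = 0.3830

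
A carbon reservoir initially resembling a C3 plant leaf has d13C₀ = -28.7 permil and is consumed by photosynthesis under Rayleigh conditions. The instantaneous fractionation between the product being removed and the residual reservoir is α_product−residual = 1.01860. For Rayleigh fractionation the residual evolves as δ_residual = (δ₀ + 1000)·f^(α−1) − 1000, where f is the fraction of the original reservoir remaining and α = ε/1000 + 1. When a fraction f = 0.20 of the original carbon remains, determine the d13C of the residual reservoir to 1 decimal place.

-57.3 permil

Rayleigh residual: δ_res = (δ₀ + 1000)·f^(α−1) − 1000
α − 1 = 0.01860
f^(α−1) = 0.20^(0.01860) = 0.970508
δ_res = (-28.7 + 1000) × 0.970508 − 1000 = 942.655 − 1000 = -57.35 permil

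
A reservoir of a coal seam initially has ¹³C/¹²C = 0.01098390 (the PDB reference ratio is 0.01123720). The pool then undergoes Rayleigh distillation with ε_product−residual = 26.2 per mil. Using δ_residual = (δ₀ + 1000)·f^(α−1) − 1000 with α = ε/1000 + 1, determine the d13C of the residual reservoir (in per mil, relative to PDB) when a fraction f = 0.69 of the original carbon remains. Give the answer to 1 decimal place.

δ₀ = (0.01098390/0.01123720 − 1)×1000 = (0.977459 − 1)×1000 = -22.541 per mil
α − 1 = ε/1000 = 0.0262
f^(α−1) = 0.69^(0.0262) = 0.990325
δ_res = (-22.541 + 1000) × 0.990325 − 1000 = 968.002 − 1000 = -32.00 per mil

-32.0 per mil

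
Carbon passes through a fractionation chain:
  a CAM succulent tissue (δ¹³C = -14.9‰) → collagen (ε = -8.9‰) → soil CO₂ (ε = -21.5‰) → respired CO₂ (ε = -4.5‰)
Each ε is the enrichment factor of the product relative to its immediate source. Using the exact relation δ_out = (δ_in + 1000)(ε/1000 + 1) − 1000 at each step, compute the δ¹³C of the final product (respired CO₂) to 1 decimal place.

step 1: δ = (-14.90 + 1000)·(-8.9/1000 + 1) − 1000 = -23.67‰
step 2: δ = (-23.67 + 1000)·(-21.5/1000 + 1) − 1000 = -44.66‰
step 3: δ = (-44.66 + 1000)·(-4.5/1000 + 1) − 1000 = -48.96‰

-49.0‰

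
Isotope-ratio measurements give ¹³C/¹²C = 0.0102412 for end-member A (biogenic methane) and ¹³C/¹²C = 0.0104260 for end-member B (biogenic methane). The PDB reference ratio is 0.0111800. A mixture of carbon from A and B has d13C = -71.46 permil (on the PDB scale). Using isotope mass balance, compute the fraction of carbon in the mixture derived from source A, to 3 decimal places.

δ_A = (0.0102412/0.0111800 − 1)×1000 = (0.916029 − 1)×1000 = -83.971 permil
δ_B = (0.0104260/0.0111800 − 1)×1000 = (0.932558 − 1)×1000 = -67.442 permil
f_A = (δ_mix − δ_B)/(δ_A − δ_B) = (-71.46 − (-67.442))/(-83.971 − (-67.442))
f_A = -4.018 / -16.530 = 0.2431

0.243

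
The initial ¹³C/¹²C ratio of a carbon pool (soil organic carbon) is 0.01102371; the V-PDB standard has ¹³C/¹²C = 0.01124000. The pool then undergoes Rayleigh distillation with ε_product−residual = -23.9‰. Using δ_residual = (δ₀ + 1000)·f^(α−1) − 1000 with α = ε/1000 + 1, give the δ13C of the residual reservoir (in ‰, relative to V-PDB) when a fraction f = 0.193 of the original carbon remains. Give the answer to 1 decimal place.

20.1‰

δ₀ = (0.01102371/0.01124000 − 1)×1000 = (0.980757 − 1)×1000 = -19.243‰
α − 1 = ε/1000 = -0.0239
f^(α−1) = 0.193^(-0.0239) = 1.040100
δ_res = (-19.243 + 1000) × 1.040100 − 1000 = 1020.086 − 1000 = 20.09‰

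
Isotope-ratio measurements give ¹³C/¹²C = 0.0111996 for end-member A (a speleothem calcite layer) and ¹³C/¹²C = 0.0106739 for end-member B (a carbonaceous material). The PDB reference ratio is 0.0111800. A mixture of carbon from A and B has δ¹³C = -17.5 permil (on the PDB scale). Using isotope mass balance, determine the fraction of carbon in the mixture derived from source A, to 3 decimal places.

δ_A = (0.0111996/0.0111800 − 1)×1000 = (1.001753 − 1)×1000 = 1.753 permil
δ_B = (0.0106739/0.0111800 − 1)×1000 = (0.954732 − 1)×1000 = -45.268 permil
f_A = (δ_mix − δ_B)/(δ_A − δ_B) = (-17.5 − (-45.268))/(1.753 − (-45.268))
f_A = 27.768 / 47.021 = 0.5905

0.591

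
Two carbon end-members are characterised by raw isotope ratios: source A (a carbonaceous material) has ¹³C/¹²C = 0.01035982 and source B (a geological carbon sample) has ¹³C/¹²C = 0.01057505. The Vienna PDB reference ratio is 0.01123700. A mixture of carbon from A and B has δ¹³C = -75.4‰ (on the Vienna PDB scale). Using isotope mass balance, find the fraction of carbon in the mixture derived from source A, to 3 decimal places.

δ_A = (0.01035982/0.01123700 − 1)×1000 = (0.921938 − 1)×1000 = -78.062‰
δ_B = (0.01057505/0.01123700 − 1)×1000 = (0.941092 − 1)×1000 = -58.908‰
f_A = (δ_mix − δ_B)/(δ_A − δ_B) = (-75.4 − (-58.908))/(-78.062 − (-58.908))
f_A = -16.492 / -19.154 = 0.8610

0.861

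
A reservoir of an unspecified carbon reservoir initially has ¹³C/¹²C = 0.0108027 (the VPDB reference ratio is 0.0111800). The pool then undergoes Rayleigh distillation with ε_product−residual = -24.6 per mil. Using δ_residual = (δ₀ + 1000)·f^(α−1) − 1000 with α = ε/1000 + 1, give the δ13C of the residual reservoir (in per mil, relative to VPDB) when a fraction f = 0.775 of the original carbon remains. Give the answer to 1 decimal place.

δ₀ = (0.0108027/0.0111800 − 1)×1000 = (0.966252 − 1)×1000 = -33.748 per mil
α − 1 = ε/1000 = -0.0246
f^(α−1) = 0.775^(-0.0246) = 1.006290
δ_res = (-33.748 + 1000) × 1.006290 − 1000 = 972.330 − 1000 = -27.67 per mil

-27.7 per mil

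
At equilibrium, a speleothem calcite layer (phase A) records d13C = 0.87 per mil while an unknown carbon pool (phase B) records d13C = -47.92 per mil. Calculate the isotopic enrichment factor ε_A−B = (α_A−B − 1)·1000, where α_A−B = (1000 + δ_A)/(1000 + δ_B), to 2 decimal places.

α_A−B = (1000 + 0.87) / (1000 + -47.92) = 1000.87 / 952.08 = 1.051246
ε_A−B = (1.051246 − 1) × 1000 = 51.246 per mil
(The approximation ε ≈ δ_A − δ_B would give 48.79 per mil.)

51.25 per mil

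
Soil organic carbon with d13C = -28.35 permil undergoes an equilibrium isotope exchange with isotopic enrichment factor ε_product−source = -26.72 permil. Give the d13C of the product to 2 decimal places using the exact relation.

Exactly, δ_product = (δ_source + 1000)·(ε/1000 + 1) − 1000.
δ_product = (-28.35 + 1000) × (-26.72/1000 + 1) − 1000
δ_product = -54.312 permil

-54.31 permil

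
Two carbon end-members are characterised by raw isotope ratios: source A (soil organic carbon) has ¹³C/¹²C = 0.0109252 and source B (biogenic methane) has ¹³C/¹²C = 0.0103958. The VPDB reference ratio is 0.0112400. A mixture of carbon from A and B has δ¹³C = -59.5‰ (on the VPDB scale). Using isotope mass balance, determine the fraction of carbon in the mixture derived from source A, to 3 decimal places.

δ_A = (0.0109252/0.0112400 − 1)×1000 = (0.971993 − 1)×1000 = -28.007‰
δ_B = (0.0103958/0.0112400 − 1)×1000 = (0.924893 − 1)×1000 = -75.107‰
f_A = (δ_mix − δ_B)/(δ_A − δ_B) = (-59.5 − (-75.107))/(-28.007 − (-75.107))
f_A = 15.607 / 47.100 = 0.3314

0.331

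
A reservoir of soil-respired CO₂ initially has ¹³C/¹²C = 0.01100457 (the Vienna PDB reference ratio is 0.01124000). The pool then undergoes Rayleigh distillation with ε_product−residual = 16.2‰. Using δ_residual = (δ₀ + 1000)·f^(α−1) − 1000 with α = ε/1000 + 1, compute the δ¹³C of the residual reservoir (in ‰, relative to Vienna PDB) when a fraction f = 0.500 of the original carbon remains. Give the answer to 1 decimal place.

-31.9‰

δ₀ = (0.01100457/0.01124000 − 1)×1000 = (0.979054 − 1)×1000 = -20.946‰
α − 1 = ε/1000 = 0.0162
f^(α−1) = 0.500^(0.0162) = 0.988834
δ_res = (-20.946 + 1000) × 0.988834 − 1000 = 968.122 − 1000 = -31.88‰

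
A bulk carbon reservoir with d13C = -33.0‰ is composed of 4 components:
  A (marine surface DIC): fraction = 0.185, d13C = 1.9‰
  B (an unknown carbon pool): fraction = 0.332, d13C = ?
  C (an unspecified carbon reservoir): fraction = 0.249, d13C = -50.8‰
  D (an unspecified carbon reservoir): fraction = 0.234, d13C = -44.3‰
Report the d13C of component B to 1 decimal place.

Isotope mass balance: δ_bulk = Σ fᵢ·δᵢ.
-33.0 = 0.185×(1.9) + 0.332×δ_B + 0.249×(-50.8) + 0.234×(-44.3)
0.332·δ_B = -33.0 − (-22.664) = -10.336
δ_B = -10.336 / 0.332 = -31.13‰

-31.1‰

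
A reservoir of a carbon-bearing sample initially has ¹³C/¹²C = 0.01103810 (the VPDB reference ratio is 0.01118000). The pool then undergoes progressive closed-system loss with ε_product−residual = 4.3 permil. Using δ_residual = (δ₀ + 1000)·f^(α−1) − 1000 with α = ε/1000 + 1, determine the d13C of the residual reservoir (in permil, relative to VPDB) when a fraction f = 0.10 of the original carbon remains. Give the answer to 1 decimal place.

-22.4 permil

δ₀ = (0.01103810/0.01118000 − 1)×1000 = (0.987308 − 1)×1000 = -12.692 permil
α − 1 = ε/1000 = 0.0043
f^(α−1) = 0.10^(0.0043) = 0.990148
δ_res = (-12.692 + 1000) × 0.990148 − 1000 = 977.580 − 1000 = -22.42 permil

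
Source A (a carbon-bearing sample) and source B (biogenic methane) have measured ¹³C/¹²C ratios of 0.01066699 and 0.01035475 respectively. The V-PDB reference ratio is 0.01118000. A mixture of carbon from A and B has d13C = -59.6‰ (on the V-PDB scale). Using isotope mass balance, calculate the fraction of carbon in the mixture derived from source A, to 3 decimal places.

δ_A = (0.01066699/0.01118000 − 1)×1000 = (0.954114 − 1)×1000 = -45.886‰
δ_B = (0.01035475/0.01118000 − 1)×1000 = (0.926185 − 1)×1000 = -73.815‰
f_A = (δ_mix − δ_B)/(δ_A − δ_B) = (-59.6 − (-73.815))/(-45.886 − (-73.815))
f_A = 14.215 / 27.928 = 0.5090

0.509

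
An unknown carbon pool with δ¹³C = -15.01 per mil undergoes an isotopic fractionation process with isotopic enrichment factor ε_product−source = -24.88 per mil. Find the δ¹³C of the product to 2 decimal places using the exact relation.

Exactly, δ_product = (δ_source + 1000)·(ε/1000 + 1) − 1000.
δ_product = (-15.01 + 1000) × (-24.88/1000 + 1) − 1000
δ_product = -39.517 per mil

-39.52 per mil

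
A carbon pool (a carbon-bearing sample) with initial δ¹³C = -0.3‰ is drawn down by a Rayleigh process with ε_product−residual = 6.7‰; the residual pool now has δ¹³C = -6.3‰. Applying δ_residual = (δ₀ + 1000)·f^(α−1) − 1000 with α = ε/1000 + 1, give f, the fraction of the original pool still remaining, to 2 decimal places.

α − 1 = ε/1000 = 0.0067
(δ_res + 1000)/(δ₀ + 1000) = (-6.3 + 1000)/(-0.3 + 1000) = 993.7/999.7 = 0.993998
f = 0.993998^(1/0.0067) = exp(ln(0.993998)/0.0067) = exp(-0.00602/0.0067)
f = exp(-0.8985) = 0.4072

0.41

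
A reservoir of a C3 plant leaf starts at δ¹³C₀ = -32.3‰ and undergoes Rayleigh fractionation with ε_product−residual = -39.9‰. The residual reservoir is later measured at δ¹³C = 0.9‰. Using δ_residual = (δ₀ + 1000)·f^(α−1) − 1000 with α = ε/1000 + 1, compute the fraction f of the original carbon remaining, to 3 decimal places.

0.429

α − 1 = ε/1000 = -0.0399
(δ_res + 1000)/(δ₀ + 1000) = (0.9 + 1000)/(-32.3 + 1000) = 1000.9/967.7 = 1.034308
f = 1.034308^(1/-0.0399) = exp(ln(1.034308)/-0.0399) = exp(0.03373/-0.0399)
f = exp(-0.8454) = 0.4294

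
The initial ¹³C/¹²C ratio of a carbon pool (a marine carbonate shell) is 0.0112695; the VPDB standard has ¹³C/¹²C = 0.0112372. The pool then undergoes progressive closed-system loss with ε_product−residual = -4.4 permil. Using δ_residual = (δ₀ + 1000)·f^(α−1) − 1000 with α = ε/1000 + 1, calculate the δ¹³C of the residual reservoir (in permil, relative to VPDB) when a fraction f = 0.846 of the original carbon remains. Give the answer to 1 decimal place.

δ₀ = (0.0112695/0.0112372 − 1)×1000 = (1.002874 − 1)×1000 = 2.874 permil
α − 1 = ε/1000 = -0.0044
f^(α−1) = 0.846^(-0.0044) = 1.000736
δ_res = (2.874 + 1000) × 1.000736 − 1000 = 1003.613 − 1000 = 3.61 permil

3.6 permil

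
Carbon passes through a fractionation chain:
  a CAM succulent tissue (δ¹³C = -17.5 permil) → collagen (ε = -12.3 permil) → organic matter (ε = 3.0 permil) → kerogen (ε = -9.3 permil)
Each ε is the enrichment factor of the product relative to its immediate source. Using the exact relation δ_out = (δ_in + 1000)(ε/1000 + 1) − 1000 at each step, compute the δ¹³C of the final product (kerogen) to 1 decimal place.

step 1: δ = (-17.50 + 1000)·(-12.3/1000 + 1) − 1000 = -29.58 permil
step 2: δ = (-29.58 + 1000)·(3.0/1000 + 1) − 1000 = -26.67 permil
step 3: δ = (-26.67 + 1000)·(-9.3/1000 + 1) − 1000 = -35.73 permil

-35.7 permil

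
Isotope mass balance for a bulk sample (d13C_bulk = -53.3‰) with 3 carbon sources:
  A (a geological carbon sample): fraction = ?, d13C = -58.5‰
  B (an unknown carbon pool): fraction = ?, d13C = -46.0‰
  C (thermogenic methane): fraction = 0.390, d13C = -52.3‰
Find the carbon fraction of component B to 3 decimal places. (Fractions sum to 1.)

Let f_B and f_A be the unknown fractions; fractions sum to 1 so f_B + f_A = 0.610.
Mass balance: Σ fᵢ·δᵢ = δ_bulk ⇒ f_B·(-46.0) + f_A·(-58.5) = -53.3 − (-20.397) = -32.903
Substitute f_A = 0.610 − f_B:
f_B·(-46.0 − -58.5) = -32.903 − 0.610×(-58.5) = 2.782
f_B = 2.782 / 12.5 = 0.2226

0.223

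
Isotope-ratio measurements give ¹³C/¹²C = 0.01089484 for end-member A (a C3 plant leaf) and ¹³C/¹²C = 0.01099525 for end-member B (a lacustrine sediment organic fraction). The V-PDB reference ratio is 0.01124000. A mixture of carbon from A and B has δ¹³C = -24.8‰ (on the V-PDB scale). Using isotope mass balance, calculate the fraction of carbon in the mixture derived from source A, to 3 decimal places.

0.339

δ_A = (0.01089484/0.01124000 − 1)×1000 = (0.969292 − 1)×1000 = -30.708‰
δ_B = (0.01099525/0.01124000 − 1)×1000 = (0.978225 − 1)×1000 = -21.775‰
f_A = (δ_mix − δ_B)/(δ_A − δ_B) = (-24.8 − (-21.775))/(-30.708 − (-21.775))
f_A = -3.025 / -8.933 = 0.3386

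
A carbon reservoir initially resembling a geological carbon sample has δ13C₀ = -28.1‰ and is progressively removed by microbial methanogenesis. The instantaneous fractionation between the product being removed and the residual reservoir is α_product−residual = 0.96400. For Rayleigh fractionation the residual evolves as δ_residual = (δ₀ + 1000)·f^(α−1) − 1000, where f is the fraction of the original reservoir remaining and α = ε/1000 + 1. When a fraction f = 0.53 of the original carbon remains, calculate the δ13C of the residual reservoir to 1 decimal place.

Rayleigh residual: δ_res = (δ₀ + 1000)·f^(α−1) − 1000
α − 1 = -0.03600
f^(α−1) = 0.53^(-0.03600) = 1.023119
δ_res = (-28.1 + 1000) × 1.023119 − 1000 = 994.369 − 1000 = -5.63‰

-5.6‰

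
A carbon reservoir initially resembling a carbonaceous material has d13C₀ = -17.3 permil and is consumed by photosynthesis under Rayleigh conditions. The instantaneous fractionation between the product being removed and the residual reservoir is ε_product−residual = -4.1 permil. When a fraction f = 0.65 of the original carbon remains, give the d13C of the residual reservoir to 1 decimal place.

-15.6 permil

Rayleigh residual: δ_res = (δ₀ + 1000)·f^(α−1) − 1000
α = ε/1000 + 1 = 0.99590, so α − 1 = -0.00410
f^(α−1) = 0.65^(-0.00410) = 1.001768
δ_res = (-17.3 + 1000) × 1.001768 − 1000 = 984.437 − 1000 = -15.56 permil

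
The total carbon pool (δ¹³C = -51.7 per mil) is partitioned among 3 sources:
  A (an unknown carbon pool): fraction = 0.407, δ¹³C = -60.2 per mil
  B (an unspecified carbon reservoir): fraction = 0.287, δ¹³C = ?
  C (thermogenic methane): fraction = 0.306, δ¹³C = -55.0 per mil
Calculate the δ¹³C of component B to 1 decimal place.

Isotope mass balance: δ_bulk = Σ fᵢ·δᵢ.
-51.7 = 0.407×(-60.2) + 0.287×δ_B + 0.306×(-55.0)
0.287·δ_B = -51.7 − (-41.331) = -10.369
δ_B = -10.369 / 0.287 = -36.13 per mil

-36.1 per mil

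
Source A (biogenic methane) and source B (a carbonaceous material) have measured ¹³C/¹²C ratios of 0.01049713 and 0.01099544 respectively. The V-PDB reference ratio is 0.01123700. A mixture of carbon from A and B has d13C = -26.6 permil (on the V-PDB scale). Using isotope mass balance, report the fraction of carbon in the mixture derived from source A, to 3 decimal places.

0.115

δ_A = (0.01049713/0.01123700 − 1)×1000 = (0.934158 − 1)×1000 = -65.842 permil
δ_B = (0.01099544/0.01123700 − 1)×1000 = (0.978503 − 1)×1000 = -21.497 permil
f_A = (δ_mix − δ_B)/(δ_A − δ_B) = (-26.6 − (-21.497))/(-65.842 − (-21.497))
f_A = -5.103 / -44.345 = 0.1151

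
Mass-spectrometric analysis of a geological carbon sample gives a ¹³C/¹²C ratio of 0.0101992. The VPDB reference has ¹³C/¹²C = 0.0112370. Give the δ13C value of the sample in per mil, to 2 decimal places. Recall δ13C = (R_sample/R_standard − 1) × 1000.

-92.36 per mil

δ13C = (R_sample / R_standard − 1) × 1000
R_sample / R_standard = 0.0101992 / 0.0112370 = 0.907644
δ13C = (0.907644 − 1) × 1000 = -92.356 per mil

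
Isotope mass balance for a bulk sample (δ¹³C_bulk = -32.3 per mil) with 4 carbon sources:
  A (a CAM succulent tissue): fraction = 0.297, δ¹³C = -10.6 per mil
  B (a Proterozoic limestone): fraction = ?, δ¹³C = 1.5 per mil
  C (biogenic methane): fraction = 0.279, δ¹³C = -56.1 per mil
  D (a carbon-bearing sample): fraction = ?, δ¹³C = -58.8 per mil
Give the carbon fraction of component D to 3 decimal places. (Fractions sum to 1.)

Let f_D and f_B be the unknown fractions; fractions sum to 1 so f_D + f_B = 0.424.
Mass balance: Σ fᵢ·δᵢ = δ_bulk ⇒ f_D·(-58.8) + f_B·(1.5) = -32.3 − (-18.800) = -13.500
Substitute f_B = 0.424 − f_D:
f_D·(-58.8 − 1.5) = -13.500 − 0.424×(1.5) = -14.136
f_D = -14.136 / -60.3 = 0.2344

0.234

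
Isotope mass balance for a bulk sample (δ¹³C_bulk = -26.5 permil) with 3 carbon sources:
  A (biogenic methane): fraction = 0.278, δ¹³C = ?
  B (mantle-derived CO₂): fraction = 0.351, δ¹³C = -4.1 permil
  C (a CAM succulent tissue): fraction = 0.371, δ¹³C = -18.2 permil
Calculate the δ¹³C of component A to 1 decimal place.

-65.9 permil

Isotope mass balance: δ_bulk = Σ fᵢ·δᵢ.
-26.5 = 0.278×δ_A + 0.351×(-4.1) + 0.371×(-18.2)
0.278·δ_A = -26.5 − (-8.191) = -18.309
δ_A = -18.309 / 0.278 = -65.86 permil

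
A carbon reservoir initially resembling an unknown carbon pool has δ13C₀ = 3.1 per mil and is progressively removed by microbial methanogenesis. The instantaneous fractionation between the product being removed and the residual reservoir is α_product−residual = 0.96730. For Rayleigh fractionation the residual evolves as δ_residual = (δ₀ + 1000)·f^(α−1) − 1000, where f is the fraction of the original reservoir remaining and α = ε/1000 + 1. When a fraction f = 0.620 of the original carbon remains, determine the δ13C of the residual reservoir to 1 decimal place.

Rayleigh residual: δ_res = (δ₀ + 1000)·f^(α−1) − 1000
α − 1 = -0.03270
f^(α−1) = 0.620^(-0.03270) = 1.015755
δ_res = (3.1 + 1000) × 1.015755 − 1000 = 1018.903 − 1000 = 18.90 per mil

18.9 per mil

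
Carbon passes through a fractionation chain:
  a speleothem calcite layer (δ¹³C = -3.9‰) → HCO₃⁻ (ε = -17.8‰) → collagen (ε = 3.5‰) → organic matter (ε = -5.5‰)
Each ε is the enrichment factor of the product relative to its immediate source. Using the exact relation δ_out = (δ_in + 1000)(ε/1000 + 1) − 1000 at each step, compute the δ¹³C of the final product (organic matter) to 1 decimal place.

step 1: δ = (-3.90 + 1000)·(-17.8/1000 + 1) − 1000 = -21.63‰
step 2: δ = (-21.63 + 1000)·(3.5/1000 + 1) − 1000 = -18.21‰
step 3: δ = (-18.21 + 1000)·(-5.5/1000 + 1) − 1000 = -23.61‰

-23.6‰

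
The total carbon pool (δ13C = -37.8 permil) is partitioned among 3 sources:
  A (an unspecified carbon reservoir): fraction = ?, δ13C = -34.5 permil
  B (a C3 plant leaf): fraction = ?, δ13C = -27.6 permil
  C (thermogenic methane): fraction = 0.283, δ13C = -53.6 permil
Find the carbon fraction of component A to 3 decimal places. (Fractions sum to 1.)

0.412

Let f_A and f_B be the unknown fractions; fractions sum to 1 so f_A + f_B = 0.717.
Mass balance: Σ fᵢ·δᵢ = δ_bulk ⇒ f_A·(-34.5) + f_B·(-27.6) = -37.8 − (-15.169) = -22.631
Substitute f_B = 0.717 − f_A:
f_A·(-34.5 − -27.6) = -22.631 − 0.717×(-27.6) = -2.842
f_A = -2.842 / -6.9 = 0.4119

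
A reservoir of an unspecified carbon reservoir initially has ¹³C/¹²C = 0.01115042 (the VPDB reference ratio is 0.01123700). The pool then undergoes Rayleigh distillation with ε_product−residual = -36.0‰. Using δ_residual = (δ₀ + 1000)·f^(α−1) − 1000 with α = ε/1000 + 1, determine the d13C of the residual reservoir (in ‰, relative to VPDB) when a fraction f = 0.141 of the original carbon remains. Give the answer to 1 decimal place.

64.8‰

δ₀ = (0.01115042/0.01123700 − 1)×1000 = (0.992295 − 1)×1000 = -7.705‰
α − 1 = ε/1000 = -0.0360
f^(α−1) = 0.141^(-0.0360) = 1.073070
δ_res = (-7.705 + 1000) × 1.073070 − 1000 = 1064.802 − 1000 = 64.80‰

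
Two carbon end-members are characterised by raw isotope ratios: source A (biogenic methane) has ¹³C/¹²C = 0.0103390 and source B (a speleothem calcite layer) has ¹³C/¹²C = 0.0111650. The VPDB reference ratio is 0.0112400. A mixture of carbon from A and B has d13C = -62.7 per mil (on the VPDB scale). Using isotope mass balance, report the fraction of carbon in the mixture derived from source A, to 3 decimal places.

δ_A = (0.0103390/0.0112400 − 1)×1000 = (0.919840 − 1)×1000 = -80.160 per mil
δ_B = (0.0111650/0.0112400 − 1)×1000 = (0.993327 − 1)×1000 = -6.673 per mil
f_A = (δ_mix − δ_B)/(δ_A − δ_B) = (-62.7 − (-6.673))/(-80.160 − (-6.673))
f_A = -56.027 / -73.488 = 0.7624

0.762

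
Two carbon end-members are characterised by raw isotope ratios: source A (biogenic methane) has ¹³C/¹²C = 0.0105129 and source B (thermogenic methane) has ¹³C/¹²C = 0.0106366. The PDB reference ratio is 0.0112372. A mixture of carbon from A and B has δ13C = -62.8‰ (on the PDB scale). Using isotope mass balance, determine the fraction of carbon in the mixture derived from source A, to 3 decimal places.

δ_A = (0.0105129/0.0112372 − 1)×1000 = (0.935544 − 1)×1000 = -64.456‰
δ_B = (0.0106366/0.0112372 − 1)×1000 = (0.946553 − 1)×1000 = -53.447‰
f_A = (δ_mix − δ_B)/(δ_A − δ_B) = (-62.8 − (-53.447))/(-64.456 − (-53.447))
f_A = -9.353 / -11.008 = 0.8496

0.850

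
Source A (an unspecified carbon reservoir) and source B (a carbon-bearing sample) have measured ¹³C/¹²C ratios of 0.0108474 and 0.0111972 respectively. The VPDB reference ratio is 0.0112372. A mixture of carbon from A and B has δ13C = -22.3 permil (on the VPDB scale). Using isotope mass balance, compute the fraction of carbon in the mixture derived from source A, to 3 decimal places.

δ_A = (0.0108474/0.0112372 − 1)×1000 = (0.965312 − 1)×1000 = -34.688 permil
δ_B = (0.0111972/0.0112372 − 1)×1000 = (0.996440 − 1)×1000 = -3.560 permil
f_A = (δ_mix − δ_B)/(δ_A − δ_B) = (-22.3 − (-3.560))/(-34.688 − (-3.560))
f_A = -18.740 / -31.129 = 0.6020

0.602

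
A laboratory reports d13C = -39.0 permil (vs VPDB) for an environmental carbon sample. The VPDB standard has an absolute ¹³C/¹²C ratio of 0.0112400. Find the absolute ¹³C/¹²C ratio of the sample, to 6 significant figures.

R_sample = R_standard × (d13C/1000 + 1)
R_sample = 0.0112400 × (-39.0/1000 + 1) = 0.0112400 × 0.961000
R_sample = 0.0108016

0.0108016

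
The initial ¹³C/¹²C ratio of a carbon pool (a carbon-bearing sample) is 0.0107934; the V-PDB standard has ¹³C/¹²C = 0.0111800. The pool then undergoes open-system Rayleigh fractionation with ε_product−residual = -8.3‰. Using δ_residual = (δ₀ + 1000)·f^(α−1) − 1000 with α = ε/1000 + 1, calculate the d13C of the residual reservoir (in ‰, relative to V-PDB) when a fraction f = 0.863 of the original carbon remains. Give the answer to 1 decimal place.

δ₀ = (0.0107934/0.0111800 − 1)×1000 = (0.965420 − 1)×1000 = -34.580‰
α − 1 = ε/1000 = -0.0083
f^(α−1) = 0.863^(-0.0083) = 1.001224
δ_res = (-34.580 + 1000) × 1.001224 − 1000 = 966.602 − 1000 = -33.40‰

-33.4‰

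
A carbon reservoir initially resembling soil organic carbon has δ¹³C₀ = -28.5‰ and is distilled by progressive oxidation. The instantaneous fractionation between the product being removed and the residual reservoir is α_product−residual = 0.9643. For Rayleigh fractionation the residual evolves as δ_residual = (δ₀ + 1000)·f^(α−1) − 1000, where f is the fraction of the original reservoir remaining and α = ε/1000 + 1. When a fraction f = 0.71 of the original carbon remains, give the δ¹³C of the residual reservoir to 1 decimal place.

-16.5‰

Rayleigh residual: δ_res = (δ₀ + 1000)·f^(α−1) − 1000
α − 1 = -0.03570
f^(α−1) = 0.71^(-0.03570) = 1.012302
δ_res = (-28.5 + 1000) × 1.012302 − 1000 = 983.451 − 1000 = -16.55‰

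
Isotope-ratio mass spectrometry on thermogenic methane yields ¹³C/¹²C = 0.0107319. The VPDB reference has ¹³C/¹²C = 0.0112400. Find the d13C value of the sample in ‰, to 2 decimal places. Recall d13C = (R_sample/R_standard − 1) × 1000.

d13C = (R_sample / R_standard − 1) × 1000
R_sample / R_standard = 0.0107319 / 0.0112400 = 0.954795
d13C = (0.954795 − 1) × 1000 = -45.205‰

-45.20‰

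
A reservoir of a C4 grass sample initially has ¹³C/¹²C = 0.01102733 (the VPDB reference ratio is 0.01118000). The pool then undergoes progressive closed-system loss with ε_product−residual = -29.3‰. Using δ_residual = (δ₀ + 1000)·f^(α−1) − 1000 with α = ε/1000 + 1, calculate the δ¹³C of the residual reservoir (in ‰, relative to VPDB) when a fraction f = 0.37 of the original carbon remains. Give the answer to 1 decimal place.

15.5‰

δ₀ = (0.01102733/0.01118000 − 1)×1000 = (0.986344 − 1)×1000 = -13.656‰
α − 1 = ε/1000 = -0.0293
f^(α−1) = 0.37^(-0.0293) = 1.029560
δ_res = (-13.656 + 1000) × 1.029560 − 1000 = 1015.501 − 1000 = 15.50‰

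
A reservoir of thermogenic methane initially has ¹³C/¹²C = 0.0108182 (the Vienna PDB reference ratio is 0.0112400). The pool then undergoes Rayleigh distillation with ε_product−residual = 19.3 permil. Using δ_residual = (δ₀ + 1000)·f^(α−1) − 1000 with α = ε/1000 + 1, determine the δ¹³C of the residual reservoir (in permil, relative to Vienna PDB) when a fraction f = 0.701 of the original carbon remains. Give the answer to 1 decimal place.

-44.1 permil

δ₀ = (0.0108182/0.0112400 − 1)×1000 = (0.962473 − 1)×1000 = -37.527 permil
α − 1 = ε/1000 = 0.0193
f^(α−1) = 0.701^(0.0193) = 0.993167
δ_res = (-37.527 + 1000) × 0.993167 − 1000 = 955.897 − 1000 = -44.10 permil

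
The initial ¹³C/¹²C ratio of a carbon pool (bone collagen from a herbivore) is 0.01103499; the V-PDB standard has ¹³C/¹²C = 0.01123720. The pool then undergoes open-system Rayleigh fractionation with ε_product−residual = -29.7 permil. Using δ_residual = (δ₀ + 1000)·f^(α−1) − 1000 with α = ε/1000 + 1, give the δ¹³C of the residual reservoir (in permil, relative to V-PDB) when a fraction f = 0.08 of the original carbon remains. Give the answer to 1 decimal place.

δ₀ = (0.01103499/0.01123720 − 1)×1000 = (0.982005 − 1)×1000 = -17.995 permil
α − 1 = ε/1000 = -0.0297
f^(α−1) = 0.08^(-0.0297) = 1.077899
δ_res = (-17.995 + 1000) × 1.077899 − 1000 = 1058.503 − 1000 = 58.50 permil

58.5 permil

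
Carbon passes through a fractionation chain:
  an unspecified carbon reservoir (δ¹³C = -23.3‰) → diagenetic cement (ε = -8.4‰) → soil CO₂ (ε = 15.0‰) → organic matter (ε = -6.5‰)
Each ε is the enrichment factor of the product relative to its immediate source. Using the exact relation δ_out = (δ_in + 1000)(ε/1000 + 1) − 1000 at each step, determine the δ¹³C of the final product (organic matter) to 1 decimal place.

-23.4‰

step 1: δ = (-23.30 + 1000)·(-8.4/1000 + 1) − 1000 = -31.50‰
step 2: δ = (-31.50 + 1000)·(15.0/1000 + 1) − 1000 = -16.98‰
step 3: δ = (-16.98 + 1000)·(-6.5/1000 + 1) − 1000 = -23.37‰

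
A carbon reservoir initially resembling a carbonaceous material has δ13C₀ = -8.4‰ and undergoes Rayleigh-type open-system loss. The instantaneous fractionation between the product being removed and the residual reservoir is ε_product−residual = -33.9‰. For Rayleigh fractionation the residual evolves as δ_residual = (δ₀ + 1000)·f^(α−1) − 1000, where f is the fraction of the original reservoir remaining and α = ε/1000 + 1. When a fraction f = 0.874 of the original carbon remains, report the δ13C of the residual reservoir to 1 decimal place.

-3.9‰

Rayleigh residual: δ_res = (δ₀ + 1000)·f^(α−1) − 1000
α = ε/1000 + 1 = 0.96610, so α − 1 = -0.03390
f^(α−1) = 0.874^(-0.03390) = 1.004576
δ_res = (-8.4 + 1000) × 1.004576 − 1000 = 996.137 − 1000 = -3.86‰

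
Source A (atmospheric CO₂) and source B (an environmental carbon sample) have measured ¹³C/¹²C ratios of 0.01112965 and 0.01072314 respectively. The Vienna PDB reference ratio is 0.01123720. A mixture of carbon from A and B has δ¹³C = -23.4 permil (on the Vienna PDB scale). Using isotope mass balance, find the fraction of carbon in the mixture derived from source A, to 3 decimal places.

0.618

δ_A = (0.01112965/0.01123720 − 1)×1000 = (0.990429 − 1)×1000 = -9.571 permil
δ_B = (0.01072314/0.01123720 − 1)×1000 = (0.954254 − 1)×1000 = -45.746 permil
f_A = (δ_mix − δ_B)/(δ_A − δ_B) = (-23.4 − (-45.746))/(-9.571 − (-45.746))
f_A = 22.346 / 36.175 = 0.6177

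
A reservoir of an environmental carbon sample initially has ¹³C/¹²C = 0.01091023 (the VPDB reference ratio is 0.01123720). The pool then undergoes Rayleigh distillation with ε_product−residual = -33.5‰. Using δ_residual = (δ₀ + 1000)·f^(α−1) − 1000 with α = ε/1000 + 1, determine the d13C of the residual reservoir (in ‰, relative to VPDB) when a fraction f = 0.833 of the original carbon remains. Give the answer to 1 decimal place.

-23.1‰

δ₀ = (0.01091023/0.01123720 − 1)×1000 = (0.970903 − 1)×1000 = -29.097‰
α − 1 = ε/1000 = -0.0335
f^(α−1) = 0.833^(-0.0335) = 1.006140
δ_res = (-29.097 + 1000) × 1.006140 − 1000 = 976.864 − 1000 = -23.14‰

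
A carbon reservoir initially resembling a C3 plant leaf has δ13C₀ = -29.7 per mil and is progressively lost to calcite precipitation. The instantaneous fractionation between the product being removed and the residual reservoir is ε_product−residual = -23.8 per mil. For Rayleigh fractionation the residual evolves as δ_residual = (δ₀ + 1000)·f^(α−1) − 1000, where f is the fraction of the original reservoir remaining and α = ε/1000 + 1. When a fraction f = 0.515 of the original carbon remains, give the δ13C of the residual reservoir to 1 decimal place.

Rayleigh residual: δ_res = (δ₀ + 1000)·f^(α−1) − 1000
α = ε/1000 + 1 = 0.97620, so α − 1 = -0.02380
f^(α−1) = 0.515^(-0.02380) = 1.015919
δ_res = (-29.7 + 1000) × 1.015919 − 1000 = 985.746 − 1000 = -14.25 per mil

-14.3 per mil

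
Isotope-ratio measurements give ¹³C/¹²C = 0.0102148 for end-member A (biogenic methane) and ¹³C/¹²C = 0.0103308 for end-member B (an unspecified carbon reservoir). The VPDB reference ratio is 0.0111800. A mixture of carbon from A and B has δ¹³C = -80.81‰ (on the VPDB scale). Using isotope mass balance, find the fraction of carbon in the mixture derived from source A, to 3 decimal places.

δ_A = (0.0102148/0.0111800 − 1)×1000 = (0.913667 − 1)×1000 = -86.333‰
δ_B = (0.0103308/0.0111800 − 1)×1000 = (0.924043 − 1)×1000 = -75.957‰
f_A = (δ_mix − δ_B)/(δ_A − δ_B) = (-80.81 − (-75.957))/(-86.333 − (-75.957))
f_A = -4.853 / -10.376 = 0.4677

0.468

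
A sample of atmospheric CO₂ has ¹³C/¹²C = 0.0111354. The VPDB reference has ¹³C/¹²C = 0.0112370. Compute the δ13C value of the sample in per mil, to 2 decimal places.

δ13C = (R_sample / R_standard − 1) × 1000
R_sample / R_standard = 0.0111354 / 0.0112370 = 0.990958
δ13C = (0.990958 − 1) × 1000 = -9.042 per mil

-9.04 per mil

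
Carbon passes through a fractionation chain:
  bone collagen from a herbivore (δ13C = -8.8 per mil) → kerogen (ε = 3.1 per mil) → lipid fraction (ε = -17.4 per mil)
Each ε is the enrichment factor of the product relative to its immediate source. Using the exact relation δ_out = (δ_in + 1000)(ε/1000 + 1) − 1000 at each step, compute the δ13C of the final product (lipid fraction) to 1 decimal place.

step 1: δ = (-8.80 + 1000)·(3.1/1000 + 1) − 1000 = -5.73 per mil
step 2: δ = (-5.73 + 1000)·(-17.4/1000 + 1) − 1000 = -23.03 per mil

-23.0 per mil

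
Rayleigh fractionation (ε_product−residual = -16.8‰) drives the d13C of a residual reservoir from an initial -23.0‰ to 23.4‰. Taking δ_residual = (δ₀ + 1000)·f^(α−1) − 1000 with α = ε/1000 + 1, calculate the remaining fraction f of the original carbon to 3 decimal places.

α − 1 = ε/1000 = -0.0168
(δ_res + 1000)/(δ₀ + 1000) = (23.4 + 1000)/(-23.0 + 1000) = 1023.4/977.0 = 1.047492
f = 1.047492^(1/-0.0168) = exp(ln(1.047492)/-0.0168) = exp(0.04640/-0.0168)
f = exp(-2.7618) = 0.0632

0.063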